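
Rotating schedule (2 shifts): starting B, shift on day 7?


Shifts: A, B
Start: B (index 1)
Day 7: (1 + 7 - 1) mod 2
= 7 mod 2
= 1
Index 1 → shift B

Shift B


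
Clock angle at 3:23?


Hour hand = 3×30 + 23×0.5 = 101.5°
Minute hand = 23×6 = 138°
Difference = |101.5 - 138| = 36.5°

36.5°


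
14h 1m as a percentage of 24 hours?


0.5840 (58.40%)

Total minutes: 14×60 + 1 = 841
Day = 24×60 = 1440 minutes
Fraction = 841/1440 ≈ 0.5840
As a percentage: 841/1440 × 100 ≈ 58.40%


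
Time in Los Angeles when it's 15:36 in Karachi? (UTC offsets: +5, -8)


Time difference = UTC-8 - UTC+5 = -13 hours
New hour = (15 -13) mod 24
= 2 mod 24 = 2
Minutes unchanged → 02:36

02:36


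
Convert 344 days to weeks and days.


Weeks: 344 ÷ 7 = 49 remainder 1

49 weeks 1 days


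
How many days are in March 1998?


Month: March (month 3)
March has 31 days

31 days


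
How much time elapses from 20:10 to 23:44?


End time in minutes: 23×60 + 44 = 1424
Start time in minutes: 20×60 + 10 = 1210
Difference = 1424 - 1210 = 214 minutes
= 3 hours 34 minutes

3h 34m


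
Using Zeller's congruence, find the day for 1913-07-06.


Sunday

Zeller's congruence:
q=6, m=7, k=13, j=19
h = (6 + ⌊13×8/5⌋ + 13 + ⌊13/4⌋ + ⌊19/4⌋ - 2×19) mod 7
= (6 + 20 + 13 + 3 + 4 - 38) mod 7
= 8 mod 7 = 1
h=1 → Sunday


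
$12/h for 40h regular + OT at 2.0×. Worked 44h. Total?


Regular: 40h × $12 = $480.00
Overtime: 44 - 40 = 4h
OT pay: 4h × $12 × 2.0 = $96.00
Total = $480.00 + $96.00 = $576.00

$576.00


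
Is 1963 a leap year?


Rules: divisible by 4 AND (not by 100 OR by 400)
1963 ÷ 4 = 490 remainder 3 → not divisible by 4
Not divisible by 4 → not a leap year

No


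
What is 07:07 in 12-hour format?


7:07 AM

Hour: 7
7 < 12 → AM


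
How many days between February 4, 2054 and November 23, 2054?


292 days

From February 4, 2054 to November 23, 2054
Rest of February 2054: 28 - 4 = 24
Full months: March 31, April 30, May 31, June 30, July 31, August 31, September 30, October 31
Days into November 2054: 23
Total = 24 + 31 + 30 + 31 + 30 + 31 + 31 + 30 + 31 + 23 = 292 days


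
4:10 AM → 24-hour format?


04:10

Input: 4:10 AM
AM hour stays: 4


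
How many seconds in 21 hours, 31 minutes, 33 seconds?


Hours: 21 × 3600 = 75600
Minutes: 31 × 60 = 1860
Seconds: 33
Total = 75600 + 1860 + 33 = 77493

77493 seconds


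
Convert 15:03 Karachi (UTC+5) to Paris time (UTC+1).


11:03

Time difference = UTC+1 - UTC+5 = -4 hours
New hour = (15 -4) mod 24
= 11 mod 24 = 11
Minutes unchanged → 11:03


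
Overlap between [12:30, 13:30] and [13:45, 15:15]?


Meeting A: 750-810 (in minutes from midnight)
Meeting B: 825-915
Overlap start = max(750, 825) = 825
Overlap end = min(810, 915) = 810
Overlap = max(0, 810 - 825) = 0 min

0 minutes


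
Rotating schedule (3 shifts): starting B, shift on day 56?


Shift C

Shifts: A, B, C
Start: B (index 1)
Day 56: (1 + 56 - 1) mod 3
= 56 mod 3
= 2
Index 2 → shift C


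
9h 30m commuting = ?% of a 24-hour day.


Time: 570 minutes
Day: 1440 minutes
Percentage = (570/1440) × 100 ≈ 39.6%

39.6%


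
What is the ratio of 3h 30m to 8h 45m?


Duration 1: 210 minutes
Duration 2: 525 minutes
Ratio = 210:525
GCD = 105
Simplified = 2:5
As a decimal: 2/5 = 0.40

2:5 (0.40)


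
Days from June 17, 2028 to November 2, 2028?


138 days

From June 17, 2028 to November 2, 2028
Rest of June 2028: 30 - 17 = 13
Full months: July 31, August 31, September 30, October 31
Days into November 2028: 2
Total = 13 + 31 + 31 + 30 + 31 + 2 = 138 days


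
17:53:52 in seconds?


64432 seconds

Hours: 17 × 3600 = 61200
Minutes: 53 × 60 = 3180
Seconds: 52
Total = 61200 + 3180 + 52 = 64432


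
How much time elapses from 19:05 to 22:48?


End time in minutes: 22×60 + 48 = 1368
Start time in minutes: 19×60 + 5 = 1145
Difference = 1368 - 1145 = 223 minutes
= 3 hours 43 minutes

3h 43m


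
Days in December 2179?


Month: December (month 12)
December has 31 days

31 days


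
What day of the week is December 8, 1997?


Zeller's congruence:
q=8, m=12, k=97, j=19
h = (8 + ⌊13×13/5⌋ + 97 + ⌊97/4⌋ + ⌊19/4⌋ - 2×19) mod 7
= (8 + 33 + 97 + 24 + 4 - 38) mod 7
= 128 mod 7 = 2
h=2 → Monday

Monday


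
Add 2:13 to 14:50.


Start: 890 minutes from midnight
Add: 133 minutes
Total: 1023 minutes
Hours: 1023 ÷ 60 = 17 remainder 3

17:03


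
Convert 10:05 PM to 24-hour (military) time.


Input: 10:05 PM
PM: 10 + 12 = 22

22:05


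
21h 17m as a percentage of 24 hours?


Total minutes: 21×60 + 17 = 1277
Day = 24×60 = 1440 minutes
Fraction = 1277/1440 ≈ 0.8868
As a percentage: 1277/1440 × 100 ≈ 88.68%

0.8868 (88.68%)


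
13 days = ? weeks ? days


1 weeks 6 days

Weeks: 13 ÷ 7 = 1 remainder 6


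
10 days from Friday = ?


Start: Friday (index 4)
(4 + 10) mod 7
= 14 mod 7
= 0
Index 0 → Monday

Monday


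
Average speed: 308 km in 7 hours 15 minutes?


42.5 km/h

Distance: 308 km
Time: 7h 15m = 435 min = 435/60 = 29/4 hours
Speed = 308 ÷ (29/4) = 308 × 4 / 29 = 1232/29 ≈ 42.5 km/h


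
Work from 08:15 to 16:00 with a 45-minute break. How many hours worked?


Total time = (16×60+0) - (8×60+15)
= 960 - 495 = 465 min
Minus break: 465 - 45 = 420 min
= 7h 0m

7h 0m (420 minutes)


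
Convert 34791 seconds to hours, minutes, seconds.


Hours: 34791 ÷ 3600 = 9 remainder 2391
Minutes: 2391 ÷ 60 = 39 remainder 51
Seconds: 51

9h 39m 51s


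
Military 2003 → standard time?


Hour: 20
20 - 12 = 8 → PM

8:03 PM


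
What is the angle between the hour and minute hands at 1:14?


47.0°

Hour hand = 1×30 + 14×0.5 = 37.0°
Minute hand = 14×6 = 84°
Difference = |37.0 - 84| = 47.0°


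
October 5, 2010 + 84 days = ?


Start: October 5, 2010
Add 84 days
October 5 → November 1: 31 - 5 + 1 = 27 days (84 - 27 = 57 left)
November 1 → December 1: 30 - 1 + 1 = 30 days (57 - 30 = 27 left)
December 1 + 27 = December 28, 2010

December 28, 2010


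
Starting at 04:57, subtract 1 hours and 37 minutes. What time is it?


Start: 297 minutes from midnight
Subtract: 97 minutes
Remaining: 297 - 97 = 200
Hours: 3, Minutes: 20

03:20


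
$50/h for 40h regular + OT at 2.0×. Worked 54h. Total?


$3400.00

Regular: 40h × $50 = $2000.00
Overtime: 54 - 40 = 14h
OT pay: 14h × $50 × 2.0 = $1400.00
Total = $2000.00 + $1400.00 = $3400.00


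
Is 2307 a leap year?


Rules: divisible by 4 AND (not by 100 OR by 400)
2307 ÷ 4 = 576 remainder 3 → not divisible by 4
Not divisible by 4 → not a leap year

No


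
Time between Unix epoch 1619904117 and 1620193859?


289742 seconds (80.5 hours / 3.35 days)

Difference = 1620193859 - 1619904117 = 289742 seconds
In hours: 289742 / 3600 ≈ 80.5
In days: 289742 / 86400 ≈ 3.35


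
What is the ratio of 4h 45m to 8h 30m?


Duration 1: 285 minutes
Duration 2: 510 minutes
Ratio = 285:510
GCD = 15
Simplified = 19:34
As a decimal: 19/34 ≈ 0.56

19:34 (0.56)


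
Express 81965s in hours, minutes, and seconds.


22h 46m 5s

Hours: 81965 ÷ 3600 = 22 remainder 2765
Minutes: 2765 ÷ 60 = 46 remainder 5
Seconds: 5


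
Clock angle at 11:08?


74.0°

Hour hand = 11×30 + 8×0.5 = 334.0°
Minute hand = 8×6 = 48°
Difference = |334.0 - 48| = 286.0°
Since > 180°: 360 - 286.0 = 74.0°


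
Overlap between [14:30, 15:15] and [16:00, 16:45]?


0 minutes

Meeting A: 870-915 (in minutes from midnight)
Meeting B: 960-1005
Overlap start = max(870, 960) = 960
Overlap end = min(915, 1005) = 915
Overlap = max(0, 915 - 960) = 0 min


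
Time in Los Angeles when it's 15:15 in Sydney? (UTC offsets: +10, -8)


Time difference = UTC-8 - UTC+10 = -18 hours
New hour = (15 -18) mod 24
= -3 mod 24 = 21
Minutes unchanged → 21:15; -3 < 0 → previous day

21:15 (previous day)


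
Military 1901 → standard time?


7:01 PM

Hour: 19
19 - 12 = 7 → PM


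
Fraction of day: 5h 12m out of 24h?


Total minutes: 5×60 + 12 = 312
Day = 24×60 = 1440 minutes
Fraction = 312/1440 ≈ 0.2167
As a percentage: 312/1440 × 100 ≈ 21.67%

0.2167 (21.67%)


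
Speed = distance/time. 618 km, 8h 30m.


72.7 km/h

Distance: 618 km
Time: 8h 30m = 510 min = 510/60 = 17/2 hours
Speed = 618 ÷ (17/2) = 618 × 2 / 17 = 1236/17 ≈ 72.7 km/h


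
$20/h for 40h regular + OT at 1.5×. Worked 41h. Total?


Regular: 40h × $20 = $800.00
Overtime: 41 - 40 = 1h
OT pay: 1h × $20 × 1.5 = $30.00
Total = $800.00 + $30.00 = $830.00

$830.00


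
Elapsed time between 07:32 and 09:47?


2h 15m

End time in minutes: 9×60 + 47 = 587
Start time in minutes: 7×60 + 32 = 452
Difference = 587 - 452 = 135 minutes
= 2 hours 15 minutes


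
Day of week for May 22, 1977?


Sunday

Zeller's congruence:
q=22, m=5, k=77, j=19
h = (22 + ⌊13×6/5⌋ + 77 + ⌊77/4⌋ + ⌊19/4⌋ - 2×19) mod 7
= (22 + 15 + 77 + 19 + 4 - 38) mod 7
= 99 mod 7 = 1
h=1 → Sunday


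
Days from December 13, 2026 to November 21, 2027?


343 days

From December 13, 2026 to November 21, 2027
Rest of December 2026: 31 - 13 = 18
Full months: January 31, February 2027 28, March 31, April 30, May 31, June 30, July 31, August 31, September 30, October 31
Days into November 2027: 21
Total = 18 + 31 + 28 + 31 + 30 + 31 + 30 + 31 + 31 + 30 + 31 + 21 = 343 days


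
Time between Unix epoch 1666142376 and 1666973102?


Difference = 1666973102 - 1666142376 = 830726 seconds
In hours: 830726 / 3600 ≈ 230.8
In days: 830726 / 86400 ≈ 9.61

830726 seconds (230.8 hours / 9.61 days)


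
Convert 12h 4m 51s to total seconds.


43491 seconds

Hours: 12 × 3600 = 43200
Minutes: 4 × 60 = 240
Seconds: 51
Total = 43200 + 240 + 51 = 43491


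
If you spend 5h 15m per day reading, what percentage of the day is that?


21.9%

Time: 315 minutes
Day: 1440 minutes
Percentage = (315/1440) × 100 ≈ 21.9%


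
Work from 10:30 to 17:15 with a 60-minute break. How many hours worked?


5h 45m (345 minutes)

Total time = (17×60+15) - (10×60+30)
= 1035 - 630 = 405 min
Minus break: 405 - 60 = 345 min
= 5h 45m


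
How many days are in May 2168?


Month: May (month 5)
May has 31 days

31 days


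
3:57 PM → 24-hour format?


15:57

Input: 3:57 PM
PM: 3 + 12 = 15


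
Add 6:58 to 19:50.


02:48 (next day)

Start: 1190 minutes from midnight
Add: 418 minutes
Total: 1608 minutes
Hours: 1608 ÷ 60 = 26 remainder 48
26 ≥ 24 → 26 - 24 = 2 (next day)


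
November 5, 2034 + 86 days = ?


Start: November 5, 2034
Add 86 days
November 5 → December 1: 30 - 5 + 1 = 26 days (86 - 26 = 60 left)
December 1 → January 1: 31 - 1 + 1 = 31 days (60 - 31 = 29 left)
January 1 + 29 = January 30, 2035

January 30, 2035


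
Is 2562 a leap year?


No

Rules: divisible by 4 AND (not by 100 OR by 400)
2562 ÷ 4 = 640 remainder 2 → not divisible by 4
Not divisible by 4 → not a leap year


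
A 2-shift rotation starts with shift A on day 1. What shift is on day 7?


Shift A

Shifts: A, B
Start: A (index 0)
Day 7: (0 + 7 - 1) mod 2
= 6 mod 2
= 0
Index 0 → shift A


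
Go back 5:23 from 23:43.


Start: 1423 minutes from midnight
Subtract: 323 minutes
Remaining: 1423 - 323 = 1100
Hours: 18, Minutes: 20

18:20


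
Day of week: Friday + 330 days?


Start: Friday (index 4)
(4 + 330) mod 7
= 334 mod 7
= 5
Index 5 → Saturday

Saturday


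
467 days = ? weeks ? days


Weeks: 467 ÷ 7 = 66 remainder 5

66 weeks 5 days


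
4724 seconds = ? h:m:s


Hours: 4724 ÷ 3600 = 1 remainder 1124
Minutes: 1124 ÷ 60 = 18 remainder 44
Seconds: 44

1h 18m 44s


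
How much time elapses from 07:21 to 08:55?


1h 34m

End time in minutes: 8×60 + 55 = 535
Start time in minutes: 7×60 + 21 = 441
Difference = 535 - 441 = 94 minutes
= 1 hours 34 minutes


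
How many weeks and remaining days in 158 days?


22 weeks 4 days

Weeks: 158 ÷ 7 = 22 remainder 4


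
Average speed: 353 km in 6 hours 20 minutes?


Distance: 353 km
Time: 6h 20m = 380 min = 380/60 = 19/3 hours
Speed = 353 ÷ (19/3) = 353 × 3 / 19 = 1059/19 ≈ 55.7 km/h

55.7 km/h


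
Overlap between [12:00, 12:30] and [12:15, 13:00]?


15 minutes

Meeting A: 720-750 (in minutes from midnight)
Meeting B: 735-780
Overlap start = max(720, 735) = 735
Overlap end = min(750, 780) = 750
Overlap = max(0, 750 - 735) = 15 min


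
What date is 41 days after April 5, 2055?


May 16, 2055

Start: April 5, 2055
Add 41 days
April 5 → May 1: 30 - 5 + 1 = 26 days (41 - 26 = 15 left)
May 1 + 15 = May 16, 2055


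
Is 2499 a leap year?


No

Rules: divisible by 4 AND (not by 100 OR by 400)
2499 ÷ 4 = 624 remainder 3 → not divisible by 4
Not divisible by 4 → not a leap year


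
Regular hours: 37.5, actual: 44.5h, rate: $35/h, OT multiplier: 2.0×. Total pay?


Regular: 37.5h × $35 = $1312.50
Overtime: 44.5 - 37.5 = 7.0h
OT pay: 7.0h × $35 × 2.0 = $490.00
Total = $1312.50 + $490.00 = $1802.50

$1802.50


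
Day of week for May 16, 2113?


Tuesday

Zeller's congruence:
q=16, m=5, k=13, j=21
h = (16 + ⌊13×6/5⌋ + 13 + ⌊13/4⌋ + ⌊21/4⌋ - 2×21) mod 7
= (16 + 15 + 13 + 3 + 5 - 42) mod 7
= 10 mod 7 = 3
h=3 → Tuesday


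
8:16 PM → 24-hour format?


20:16

Input: 8:16 PM
PM: 8 + 12 = 20


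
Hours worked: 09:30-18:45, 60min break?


8h 15m (495 minutes)

Total time = (18×60+45) - (9×60+30)
= 1125 - 570 = 555 min
Minus break: 555 - 60 = 495 min
= 8h 15m


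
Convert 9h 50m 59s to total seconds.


Hours: 9 × 3600 = 32400
Minutes: 50 × 60 = 3000
Seconds: 59
Total = 32400 + 3000 + 59 = 35459

35459 seconds


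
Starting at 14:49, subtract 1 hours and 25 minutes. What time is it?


Start: 889 minutes from midnight
Subtract: 85 minutes
Remaining: 889 - 85 = 804
Hours: 13, Minutes: 24

13:24


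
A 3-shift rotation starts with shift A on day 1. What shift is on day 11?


Shift B

Shifts: A, B, C
Start: A (index 0)
Day 11: (0 + 11 - 1) mod 3
= 10 mod 3
= 1
Index 1 → shift B


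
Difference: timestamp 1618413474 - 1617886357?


Difference = 1618413474 - 1617886357 = 527117 seconds
In hours: 527117 / 3600 ≈ 146.4
In days: 527117 / 86400 ≈ 6.10

527117 seconds (146.4 hours / 6.10 days)


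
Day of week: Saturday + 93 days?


Start: Saturday (index 5)
(5 + 93) mod 7
= 98 mod 7
= 0
Index 0 → Monday

Monday


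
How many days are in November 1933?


Month: November (month 11)
November has 30 days

30 days


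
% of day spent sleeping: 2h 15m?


Time: 135 minutes
Day: 1440 minutes
Percentage = (135/1440) × 100 ≈ 9.4%

9.4%


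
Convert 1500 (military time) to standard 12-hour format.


Hour: 15
15 - 12 = 3 → PM

3:00 PM


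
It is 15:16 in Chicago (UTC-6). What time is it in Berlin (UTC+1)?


22:16

Time difference = UTC+1 - UTC-6 = +7 hours
New hour = (15 + 7) mod 24
= 22 mod 24 = 22
Minutes unchanged → 22:16


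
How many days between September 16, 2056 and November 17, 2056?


62 days

From September 16, 2056 to November 17, 2056
Rest of September 2056: 30 - 16 = 14
Full months: October 31
Days into November 2056: 17
Total = 14 + 31 + 17 = 62 days


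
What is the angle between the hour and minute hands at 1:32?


146.0°

Hour hand = 1×30 + 32×0.5 = 46.0°
Minute hand = 32×6 = 192°
Difference = |46.0 - 192| = 146.0°


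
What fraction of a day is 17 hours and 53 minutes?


0.7451 (74.51%)

Total minutes: 17×60 + 53 = 1073
Day = 24×60 = 1440 minutes
Fraction = 1073/1440 ≈ 0.7451
As a percentage: 1073/1440 × 100 ≈ 74.51%


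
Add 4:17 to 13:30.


17:47

Start: 810 minutes from midnight
Add: 257 minutes
Total: 1067 minutes
Hours: 1067 ÷ 60 = 17 remainder 47


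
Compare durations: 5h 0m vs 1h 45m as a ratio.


20:7 (2.86)

Duration 1: 300 minutes
Duration 2: 105 minutes
Ratio = 300:105
GCD = 15
Simplified = 20:7
As a decimal: 20/7 ≈ 2.86


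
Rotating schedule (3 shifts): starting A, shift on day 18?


Shifts: A, B, C
Start: A (index 0)
Day 18: (0 + 18 - 1) mod 3
= 17 mod 3
= 2
Index 2 → shift C

Shift C


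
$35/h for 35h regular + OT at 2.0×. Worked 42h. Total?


Regular: 35h × $35 = $1225.00
Overtime: 42 - 35 = 7h
OT pay: 7h × $35 × 2.0 = $490.00
Total = $1225.00 + $490.00 = $1715.00

$1715.00


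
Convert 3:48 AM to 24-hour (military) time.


Input: 3:48 AM
AM hour stays: 3

03:48


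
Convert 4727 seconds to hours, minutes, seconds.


1h 18m 47s

Hours: 4727 ÷ 3600 = 1 remainder 1127
Minutes: 1127 ÷ 60 = 18 remainder 47
Seconds: 47


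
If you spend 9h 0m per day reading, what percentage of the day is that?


Time: 540 minutes
Day: 1440 minutes
Percentage = (540/1440) × 100 = 37.5%

37.5%


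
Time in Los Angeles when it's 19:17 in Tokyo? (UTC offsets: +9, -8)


02:17

Time difference = UTC-8 - UTC+9 = -17 hours
New hour = (19 -17) mod 24
= 2 mod 24 = 2
Minutes unchanged → 02:17


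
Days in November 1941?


Month: November (month 11)
November has 30 days

30 days


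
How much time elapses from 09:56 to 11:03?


1h 7m

End time in minutes: 11×60 + 3 = 663
Start time in minutes: 9×60 + 56 = 596
Difference = 663 - 596 = 67 minutes
= 1 hours 7 minutes


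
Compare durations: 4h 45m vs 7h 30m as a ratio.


Duration 1: 285 minutes
Duration 2: 450 minutes
Ratio = 285:450
GCD = 15
Simplified = 19:30
As a decimal: 19/30 ≈ 0.63

19:30 (0.63)


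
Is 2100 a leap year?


No

Rules: divisible by 4 AND (not by 100 OR by 400)
2100 ÷ 4 = 525 exactly → divisible by 4
2100 ÷ 100 = 21 exactly → divisible by 100
2100 ÷ 400 = 5 remainder 100 → not divisible by 400
Divisible by 100 but not by 400 → not a leap year


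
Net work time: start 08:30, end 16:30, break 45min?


7h 15m (435 minutes)

Total time = (16×60+30) - (8×60+30)
= 990 - 510 = 480 min
Minus break: 480 - 45 = 435 min
= 7h 15m


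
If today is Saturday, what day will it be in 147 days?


Start: Saturday (index 5)
(5 + 147) mod 7
= 152 mod 7
= 5
Index 5 → Saturday

Saturday


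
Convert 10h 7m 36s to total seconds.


36456 seconds

Hours: 10 × 3600 = 36000
Minutes: 7 × 60 = 420
Seconds: 36
Total = 36000 + 420 + 36 = 36456


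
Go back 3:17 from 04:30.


01:13

Start: 270 minutes from midnight
Subtract: 197 minutes
Remaining: 270 - 197 = 73
Hours: 1, Minutes: 13


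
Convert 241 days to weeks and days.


Weeks: 241 ÷ 7 = 34 remainder 3

34 weeks 3 days


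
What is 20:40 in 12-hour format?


Hour: 20
20 - 12 = 8 → PM

8:40 PM


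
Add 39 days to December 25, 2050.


Start: December 25, 2050
Add 39 days
December 25 → January 1: 31 - 25 + 1 = 7 days (39 - 7 = 32 left)
January 1 → February 1: 31 - 1 + 1 = 31 days (32 - 31 = 1 left)
February 1 + 1 = February 2, 2051

February 2, 2051


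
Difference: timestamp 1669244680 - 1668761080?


Difference = 1669244680 - 1668761080 = 483600 seconds
In hours: 483600 / 3600 ≈ 134.3
In days: 483600 / 86400 ≈ 5.60

483600 seconds (134.3 hours / 5.60 days)


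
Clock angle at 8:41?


14.5°

Hour hand = 8×30 + 41×0.5 = 260.5°
Minute hand = 41×6 = 246°
Difference = |260.5 - 246| = 14.5°


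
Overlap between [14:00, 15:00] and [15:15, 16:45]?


Meeting A: 840-900 (in minutes from midnight)
Meeting B: 915-1005
Overlap start = max(840, 915) = 915
Overlap end = min(900, 1005) = 900
Overlap = max(0, 900 - 915) = 0 min

0 minutes


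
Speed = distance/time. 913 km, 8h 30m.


107.4 km/h

Distance: 913 km
Time: 8h 30m = 510 min = 510/60 = 17/2 hours
Speed = 913 ÷ (17/2) = 913 × 2 / 17 = 1826/17 ≈ 107.4 km/h


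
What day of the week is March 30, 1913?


Sunday

Zeller's congruence:
q=30, m=3, k=13, j=19
h = (30 + ⌊13×4/5⌋ + 13 + ⌊13/4⌋ + ⌊19/4⌋ - 2×19) mod 7
= (30 + 10 + 13 + 3 + 4 - 38) mod 7
= 22 mod 7 = 1
h=1 → Sunday


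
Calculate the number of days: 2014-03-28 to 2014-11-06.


223 days

From March 28, 2014 to November 6, 2014
Rest of March 2014: 31 - 28 = 3
Full months: April 30, May 31, June 30, July 31, August 31, September 30, October 31
Days into November 2014: 6
Total = 3 + 30 + 31 + 30 + 31 + 31 + 30 + 31 + 6 = 223 days


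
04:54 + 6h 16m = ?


Start: 294 minutes from midnight
Add: 376 minutes
Total: 670 minutes
Hours: 670 ÷ 60 = 11 remainder 10

11:10


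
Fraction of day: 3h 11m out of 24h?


0.1326 (13.26%)

Total minutes: 3×60 + 11 = 191
Day = 24×60 = 1440 minutes
Fraction = 191/1440 ≈ 0.1326
As a percentage: 191/1440 × 100 ≈ 13.26%


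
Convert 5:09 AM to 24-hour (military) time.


05:09

Input: 5:09 AM
AM hour stays: 5


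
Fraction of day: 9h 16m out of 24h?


0.3861 (38.61%)

Total minutes: 9×60 + 16 = 556
Day = 24×60 = 1440 minutes
Fraction = 556/1440 ≈ 0.3861
As a percentage: 556/1440 × 100 ≈ 38.61%


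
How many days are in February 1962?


28 days

Month: February (month 2)
February: 28 or 29 (leap year)
1962 leap year? No


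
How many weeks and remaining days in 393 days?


Weeks: 393 ÷ 7 = 56 remainder 1

56 weeks 1 days


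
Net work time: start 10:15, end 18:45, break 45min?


Total time = (18×60+45) - (10×60+15)
= 1125 - 615 = 510 min
Minus break: 510 - 45 = 465 min
= 7h 45m

7h 45m (465 minutes)


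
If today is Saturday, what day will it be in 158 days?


Wednesday

Start: Saturday (index 5)
(5 + 158) mod 7
= 163 mod 7
= 2
Index 2 → Wednesday


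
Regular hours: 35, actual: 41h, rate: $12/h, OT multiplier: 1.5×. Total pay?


Regular: 35h × $12 = $420.00
Overtime: 41 - 35 = 6h
OT pay: 6h × $12 × 1.5 = $108.00
Total = $420.00 + $108.00 = $528.00

$528.00


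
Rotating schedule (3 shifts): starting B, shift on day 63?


Shift A

Shifts: A, B, C
Start: B (index 1)
Day 63: (1 + 63 - 1) mod 3
= 63 mod 3
= 0
Index 0 → shift A


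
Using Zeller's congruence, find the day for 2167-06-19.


Zeller's congruence:
q=19, m=6, k=67, j=21
h = (19 + ⌊13×7/5⌋ + 67 + ⌊67/4⌋ + ⌊21/4⌋ - 2×21) mod 7
= (19 + 18 + 67 + 16 + 5 - 42) mod 7
= 83 mod 7 = 6
h=6 → Friday

Friday


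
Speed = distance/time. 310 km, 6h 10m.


50.3 km/h

Distance: 310 km
Time: 6h 10m = 370 min = 370/60 = 37/6 hours
Speed = 310 ÷ (37/6) = 310 × 6 / 37 = 1860/37 ≈ 50.3 km/h


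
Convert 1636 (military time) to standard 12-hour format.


Hour: 16
16 - 12 = 4 → PM

4:36 PM


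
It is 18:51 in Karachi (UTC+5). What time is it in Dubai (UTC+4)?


17:51

Time difference = UTC+4 - UTC+5 = -1 hours
New hour = (18 -1) mod 24
= 17 mod 24 = 17
Minutes unchanged → 17:51


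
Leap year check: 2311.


No

Rules: divisible by 4 AND (not by 100 OR by 400)
2311 ÷ 4 = 577 remainder 3 → not divisible by 4
Not divisible by 4 → not a leap year


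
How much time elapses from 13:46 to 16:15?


End time in minutes: 16×60 + 15 = 975
Start time in minutes: 13×60 + 46 = 826
Difference = 975 - 826 = 149 minutes
= 2 hours 29 minutes

2h 29m


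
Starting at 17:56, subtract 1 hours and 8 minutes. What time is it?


16:48

Start: 1076 minutes from midnight
Subtract: 68 minutes
Remaining: 1076 - 68 = 1008
Hours: 16, Minutes: 48


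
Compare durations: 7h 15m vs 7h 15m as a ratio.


1:1 (1.00)

Duration 1: 435 minutes
Duration 2: 435 minutes
Ratio = 435:435
GCD = 435
Simplified = 1:1
As a decimal: 1/1 = 1.00


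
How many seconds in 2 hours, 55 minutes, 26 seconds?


10526 seconds

Hours: 2 × 3600 = 7200
Minutes: 55 × 60 = 3300
Seconds: 26
Total = 7200 + 3300 + 26 = 10526


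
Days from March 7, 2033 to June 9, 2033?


From March 7, 2033 to June 9, 2033
Rest of March 2033: 31 - 7 = 24
Full months: April 30, May 31
Days into June 2033: 9
Total = 24 + 30 + 31 + 9 = 94 days

94 days


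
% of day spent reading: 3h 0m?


12.5%

Time: 180 minutes
Day: 1440 minutes
Percentage = (180/1440) × 100 = 12.5%


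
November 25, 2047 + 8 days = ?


Start: November 25, 2047
Add 8 days
November 25 → December 1: 30 - 25 + 1 = 6 days (8 - 6 = 2 left)
December 1 + 2 = December 3, 2047

December 3, 2047


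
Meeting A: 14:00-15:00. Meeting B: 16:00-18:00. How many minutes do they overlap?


0 minutes

Meeting A: 840-900 (in minutes from midnight)
Meeting B: 960-1080
Overlap start = max(840, 960) = 960
Overlap end = min(900, 1080) = 900
Overlap = max(0, 900 - 960) = 0 min


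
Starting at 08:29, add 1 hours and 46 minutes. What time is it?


10:15

Start: 509 minutes from midnight
Add: 106 minutes
Total: 615 minutes
Hours: 615 ÷ 60 = 10 remainder 15


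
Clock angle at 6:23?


53.5°

Hour hand = 6×30 + 23×0.5 = 191.5°
Minute hand = 23×6 = 138°
Difference = |191.5 - 138| = 53.5°


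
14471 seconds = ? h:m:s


Hours: 14471 ÷ 3600 = 4 remainder 71
Minutes: 71 ÷ 60 = 1 remainder 11
Seconds: 11

4h 1m 11s


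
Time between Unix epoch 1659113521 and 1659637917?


Difference = 1659637917 - 1659113521 = 524396 seconds
In hours: 524396 / 3600 ≈ 145.7
In days: 524396 / 86400 ≈ 6.07

524396 seconds (145.7 hours / 6.07 days)


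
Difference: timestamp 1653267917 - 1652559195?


Difference = 1653267917 - 1652559195 = 708722 seconds
In hours: 708722 / 3600 ≈ 196.9
In days: 708722 / 86400 ≈ 8.20

708722 seconds (196.9 hours / 8.20 days)


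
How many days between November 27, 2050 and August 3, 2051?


249 days

From November 27, 2050 to August 3, 2051
Rest of November 2050: 30 - 27 = 3
Full months: December 31, January 31, February 2051 28, March 31, April 30, May 31, June 30, July 31
Days into August 2051: 3
Total = 3 + 31 + 31 + 28 + 31 + 30 + 31 + 30 + 31 + 3 = 249 days


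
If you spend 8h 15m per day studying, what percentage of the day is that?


Time: 495 minutes
Day: 1440 minutes
Percentage = (495/1440) × 100 ≈ 34.4%

34.4%


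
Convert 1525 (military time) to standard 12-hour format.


Hour: 15
15 - 12 = 3 → PM

3:25 PM


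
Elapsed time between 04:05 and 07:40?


3h 35m

End time in minutes: 7×60 + 40 = 460
Start time in minutes: 4×60 + 5 = 245
Difference = 460 - 245 = 215 minutes
= 3 hours 35 minutes


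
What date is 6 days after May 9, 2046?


May 15, 2046

Start: May 9, 2046
Add 6 days
May 9 + 6 = May 15, 2046


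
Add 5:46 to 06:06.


11:52

Start: 366 minutes from midnight
Add: 346 minutes
Total: 712 minutes
Hours: 712 ÷ 60 = 11 remainder 52


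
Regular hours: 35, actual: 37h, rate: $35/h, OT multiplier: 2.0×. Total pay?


Regular: 35h × $35 = $1225.00
Overtime: 37 - 35 = 2h
OT pay: 2h × $35 × 2.0 = $140.00
Total = $1225.00 + $140.00 = $1365.00

$1365.00


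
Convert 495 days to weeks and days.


Weeks: 495 ÷ 7 = 70 remainder 5

70 weeks 5 days


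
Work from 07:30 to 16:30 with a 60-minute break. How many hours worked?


Total time = (16×60+30) - (7×60+30)
= 990 - 450 = 540 min
Minus break: 540 - 60 = 480 min
= 8h 0m

8h 0m (480 minutes)


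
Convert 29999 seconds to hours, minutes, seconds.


8h 19m 59s

Hours: 29999 ÷ 3600 = 8 remainder 1199
Minutes: 1199 ÷ 60 = 19 remainder 59
Seconds: 59


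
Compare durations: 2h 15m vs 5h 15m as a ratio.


Duration 1: 135 minutes
Duration 2: 315 minutes
Ratio = 135:315
GCD = 45
Simplified = 3:7
As a decimal: 3/7 ≈ 0.43

3:7 (0.43)


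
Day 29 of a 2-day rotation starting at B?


Shifts: A, B
Start: B (index 1)
Day 29: (1 + 29 - 1) mod 2
= 29 mod 2
= 1
Index 1 → shift B

Shift B


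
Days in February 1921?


28 days

Month: February (month 2)
February: 28 or 29 (leap year)
1921 leap year? No


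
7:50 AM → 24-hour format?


Input: 7:50 AM
AM hour stays: 7

07:50


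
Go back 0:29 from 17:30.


Start: 1050 minutes from midnight
Subtract: 29 minutes
Remaining: 1050 - 29 = 1021
Hours: 17, Minutes: 1

17:01


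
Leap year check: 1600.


Rules: divisible by 4 AND (not by 100 OR by 400)
1600 ÷ 4 = 400 exactly → divisible by 4
1600 ÷ 100 = 16 exactly → divisible by 100
1600 ÷ 400 = 4 exactly → divisible by 400
Divisible by 400 → leap year

Yes


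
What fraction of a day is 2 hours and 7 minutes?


Total minutes: 2×60 + 7 = 127
Day = 24×60 = 1440 minutes
Fraction = 127/1440 ≈ 0.0882
As a percentage: 127/1440 × 100 ≈ 8.82%

0.0882 (8.82%)


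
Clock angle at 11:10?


85.0°

Hour hand = 11×30 + 10×0.5 = 335.0°
Minute hand = 10×6 = 60°
Difference = |335.0 - 60| = 275.0°
Since > 180°: 360 - 275.0 = 85.0°


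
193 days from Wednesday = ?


Sunday

Start: Wednesday (index 2)
(2 + 193) mod 7
= 195 mod 7
= 6
Index 6 → Sunday


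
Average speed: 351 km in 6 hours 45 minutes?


Distance: 351 km
Time: 6h 45m = 405 min = 405/60 = 27/4 hours
Speed = 351 ÷ (27/4) = 351 × 4 / 27 = 1404/27 = 52.0 km/h

52.0 km/h


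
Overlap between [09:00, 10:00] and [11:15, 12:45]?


Meeting A: 540-600 (in minutes from midnight)
Meeting B: 675-765
Overlap start = max(540, 675) = 675
Overlap end = min(600, 765) = 600
Overlap = max(0, 600 - 675) = 0 min

0 minutes


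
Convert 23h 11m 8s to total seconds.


83468 seconds

Hours: 23 × 3600 = 82800
Minutes: 11 × 60 = 660
Seconds: 8
Total = 82800 + 660 + 8 = 83468


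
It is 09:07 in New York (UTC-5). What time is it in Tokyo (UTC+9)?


23:07

Time difference = UTC+9 - UTC-5 = +14 hours
New hour = (9 + 14) mod 24
= 23 mod 24 = 23
Minutes unchanged → 23:07


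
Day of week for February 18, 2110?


Zeller's congruence:
q=18, m=14, k=9, j=21
h = (18 + ⌊13×15/5⌋ + 9 + ⌊9/4⌋ + ⌊21/4⌋ - 2×21) mod 7
= (18 + 39 + 9 + 2 + 5 - 42) mod 7
= 31 mod 7 = 3
h=3 → Tuesday

Tuesday


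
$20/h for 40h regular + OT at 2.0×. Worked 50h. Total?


Regular: 40h × $20 = $800.00
Overtime: 50 - 40 = 10h
OT pay: 10h × $20 × 2.0 = $400.00
Total = $800.00 + $400.00 = $1200.00

$1200.00


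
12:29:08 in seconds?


44948 seconds

Hours: 12 × 3600 = 43200
Minutes: 29 × 60 = 1740
Seconds: 8
Total = 43200 + 1740 + 8 = 44948


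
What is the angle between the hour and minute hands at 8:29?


80.5°

Hour hand = 8×30 + 29×0.5 = 254.5°
Minute hand = 29×6 = 174°
Difference = |254.5 - 174| = 80.5°


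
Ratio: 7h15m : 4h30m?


Duration 1: 435 minutes
Duration 2: 270 minutes
Ratio = 435:270
GCD = 15
Simplified = 29:18
As a decimal: 29/18 ≈ 1.61

29:18 (1.61)


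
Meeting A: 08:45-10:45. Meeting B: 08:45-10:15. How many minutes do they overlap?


Meeting A: 525-645 (in minutes from midnight)
Meeting B: 525-615
Overlap start = max(525, 525) = 525
Overlap end = min(645, 615) = 615
Overlap = max(0, 615 - 525) = 90 min

90 minutes


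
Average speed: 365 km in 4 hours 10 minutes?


Distance: 365 km
Time: 4h 10m = 250 min = 250/60 = 25/6 hours
Speed = 365 ÷ (25/6) = 365 × 6 / 25 = 2190/25 = 87.6 km/h

87.6 km/h


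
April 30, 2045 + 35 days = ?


June 4, 2045

Start: April 30, 2045
Add 35 days
April 30 → May 1: 30 - 30 + 1 = 1 days (35 - 1 = 34 left)
May 1 → June 1: 31 - 1 + 1 = 31 days (34 - 31 = 3 left)
June 1 + 3 = June 4, 2045


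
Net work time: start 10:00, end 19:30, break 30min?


Total time = (19×60+30) - (10×60+0)
= 1170 - 600 = 570 min
Minus break: 570 - 30 = 540 min
= 9h 0m

9h 0m (540 minutes)


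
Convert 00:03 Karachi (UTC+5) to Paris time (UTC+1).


Time difference = UTC+1 - UTC+5 = -4 hours
New hour = (0 -4) mod 24
= -4 mod 24 = 20
Minutes unchanged → 20:03; -4 < 0 → previous day

20:03 (previous day)


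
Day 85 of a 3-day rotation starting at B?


Shift B

Shifts: A, B, C
Start: B (index 1)
Day 85: (1 + 85 - 1) mod 3
= 85 mod 3
= 1
Index 1 → shift B


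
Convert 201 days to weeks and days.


Weeks: 201 ÷ 7 = 28 remainder 5

28 weeks 5 days


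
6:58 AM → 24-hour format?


06:58

Input: 6:58 AM
AM hour stays: 6


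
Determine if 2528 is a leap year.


Yes

Rules: divisible by 4 AND (not by 100 OR by 400)
2528 ÷ 4 = 632 exactly → divisible by 4
2528 ÷ 100 = 25 remainder 28 → not divisible by 100
Divisible by 4 but not by 100 → leap year


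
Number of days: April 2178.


Month: April (month 4)
April has 30 days

30 days


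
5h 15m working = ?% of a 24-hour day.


21.9%

Time: 315 minutes
Day: 1440 minutes
Percentage = (315/1440) × 100 ≈ 21.9%


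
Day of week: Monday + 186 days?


Friday

Start: Monday (index 0)
(0 + 186) mod 7
= 186 mod 7
= 4
Index 4 → Friday


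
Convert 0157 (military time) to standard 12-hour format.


1:57 AM

Hour: 1
1 < 12 → AM


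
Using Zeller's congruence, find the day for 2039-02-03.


Zeller's congruence:
q=3, m=14, k=38, j=20
h = (3 + ⌊13×15/5⌋ + 38 + ⌊38/4⌋ + ⌊20/4⌋ - 2×20) mod 7
= (3 + 39 + 38 + 9 + 5 - 40) mod 7
= 54 mod 7 = 5
h=5 → Thursday

Thursday


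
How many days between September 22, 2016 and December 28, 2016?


97 days

From September 22, 2016 to December 28, 2016
Rest of September 2016: 30 - 22 = 8
Full months: October 31, November 30
Days into December 2016: 28
Total = 8 + 31 + 30 + 28 = 97 days


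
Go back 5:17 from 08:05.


Start: 485 minutes from midnight
Subtract: 317 minutes
Remaining: 485 - 317 = 168
Hours: 2, Minutes: 48

02:48


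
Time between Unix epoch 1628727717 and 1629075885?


Difference = 1629075885 - 1628727717 = 348168 seconds
In hours: 348168 / 3600 ≈ 96.7
In days: 348168 / 86400 ≈ 4.03

348168 seconds (96.7 hours / 4.03 days)


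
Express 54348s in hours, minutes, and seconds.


Hours: 54348 ÷ 3600 = 15 remainder 348
Minutes: 348 ÷ 60 = 5 remainder 48
Seconds: 48

15h 5m 48s


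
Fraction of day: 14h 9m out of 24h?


0.5896 (58.96%)

Total minutes: 14×60 + 9 = 849
Day = 24×60 = 1440 minutes
Fraction = 849/1440 ≈ 0.5896
As a percentage: 849/1440 × 100 ≈ 58.96%


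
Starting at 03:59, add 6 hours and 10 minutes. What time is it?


Start: 239 minutes from midnight
Add: 370 minutes
Total: 609 minutes
Hours: 609 ÷ 60 = 10 remainder 9

10:09


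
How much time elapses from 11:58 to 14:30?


End time in minutes: 14×60 + 30 = 870
Start time in minutes: 11×60 + 58 = 718
Difference = 870 - 718 = 152 minutes
= 2 hours 32 minutes

2h 32m


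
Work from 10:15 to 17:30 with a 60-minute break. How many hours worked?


6h 15m (375 minutes)

Total time = (17×60+30) - (10×60+15)
= 1050 - 615 = 435 min
Minus break: 435 - 60 = 375 min
= 6h 15m


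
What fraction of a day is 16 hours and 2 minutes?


Total minutes: 16×60 + 2 = 962
Day = 24×60 = 1440 minutes
Fraction = 962/1440 ≈ 0.6681
As a percentage: 962/1440 × 100 ≈ 66.81%

0.6681 (66.81%)


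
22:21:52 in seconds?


80512 seconds

Hours: 22 × 3600 = 79200
Minutes: 21 × 60 = 1260
Seconds: 52
Total = 79200 + 1260 + 52 = 80512


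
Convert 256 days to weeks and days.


36 weeks 4 days

Weeks: 256 ÷ 7 = 36 remainder 4


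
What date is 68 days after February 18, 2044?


April 26, 2044

Start: February 18, 2044
Add 68 days
February 18 → March 1: 29 - 18 + 1 = 12 days (68 - 12 = 56 left)
March 1 → April 1: 31 - 1 + 1 = 31 days (56 - 31 = 25 left)
April 1 + 25 = April 26, 2044


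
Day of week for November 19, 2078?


Zeller's congruence:
q=19, m=11, k=78, j=20
h = (19 + ⌊13×12/5⌋ + 78 + ⌊78/4⌋ + ⌊20/4⌋ - 2×20) mod 7
= (19 + 31 + 78 + 19 + 5 - 40) mod 7
= 112 mod 7 = 0
h=0 → Saturday

Saturday


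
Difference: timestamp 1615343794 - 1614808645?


Difference = 1615343794 - 1614808645 = 535149 seconds
In hours: 535149 / 3600 ≈ 148.7
In days: 535149 / 86400 ≈ 6.19

535149 seconds (148.7 hours / 6.19 days)


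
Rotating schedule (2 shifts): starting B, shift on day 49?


Shift B

Shifts: A, B
Start: B (index 1)
Day 49: (1 + 49 - 1) mod 2
= 49 mod 2
= 1
Index 1 → shift B


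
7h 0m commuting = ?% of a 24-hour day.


29.2%

Time: 420 minutes
Day: 1440 minutes
Percentage = (420/1440) × 100 ≈ 29.2%


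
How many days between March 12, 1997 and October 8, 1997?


From March 12, 1997 to October 8, 1997
Rest of March 1997: 31 - 12 = 19
Full months: April 30, May 31, June 30, July 31, August 31, September 30
Days into October 1997: 8
Total = 19 + 30 + 31 + 30 + 31 + 31 + 30 + 8 = 210 days

210 days


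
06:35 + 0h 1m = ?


Start: 395 minutes from midnight
Add: 1 minutes
Total: 396 minutes
Hours: 396 ÷ 60 = 6 remainder 36

06:36


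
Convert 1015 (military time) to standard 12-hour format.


Hour: 10
10 < 12 → AM

10:15 AM


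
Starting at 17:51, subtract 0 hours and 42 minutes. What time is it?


Start: 1071 minutes from midnight
Subtract: 42 minutes
Remaining: 1071 - 42 = 1029
Hours: 17, Minutes: 9

17:09


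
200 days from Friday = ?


Start: Friday (index 4)
(4 + 200) mod 7
= 204 mod 7
= 1
Index 1 → Tuesday

Tuesday


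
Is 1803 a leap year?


Rules: divisible by 4 AND (not by 100 OR by 400)
1803 ÷ 4 = 450 remainder 3 → not divisible by 4
Not divisible by 4 → not a leap year

No


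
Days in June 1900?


Month: June (month 6)
June has 30 days

30 days


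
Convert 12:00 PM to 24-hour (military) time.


Input: 12:00 PM
12 PM → 12 (noon)

12:00


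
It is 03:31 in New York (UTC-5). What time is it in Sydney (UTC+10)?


Time difference = UTC+10 - UTC-5 = +15 hours
New hour = (3 + 15) mod 24
= 18 mod 24 = 18
Minutes unchanged → 18:31

18:31


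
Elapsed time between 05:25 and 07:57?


2h 32m

End time in minutes: 7×60 + 57 = 477
Start time in minutes: 5×60 + 25 = 325
Difference = 477 - 325 = 152 minutes
= 2 hours 32 minutes


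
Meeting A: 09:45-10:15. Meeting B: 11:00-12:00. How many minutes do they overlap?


0 minutes

Meeting A: 585-615 (in minutes from midnight)
Meeting B: 660-720
Overlap start = max(585, 660) = 660
Overlap end = min(615, 720) = 615
Overlap = max(0, 615 - 660) = 0 min


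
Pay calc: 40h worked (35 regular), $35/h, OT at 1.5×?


Regular: 35h × $35 = $1225.00
Overtime: 40 - 35 = 5h
OT pay: 5h × $35 × 1.5 = $262.50
Total = $1225.00 + $262.50 = $1487.50

$1487.50


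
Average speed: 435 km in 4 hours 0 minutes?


Distance: 435 km
Time: 4 hours
Speed = 435 / 4 ≈ 108.8 km/h

108.8 km/h


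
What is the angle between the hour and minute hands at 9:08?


134.0°

Hour hand = 9×30 + 8×0.5 = 274.0°
Minute hand = 8×6 = 48°
Difference = |274.0 - 48| = 226.0°
Since > 180°: 360 - 226.0 = 134.0°


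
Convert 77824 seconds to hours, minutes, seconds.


21h 37m 4s

Hours: 77824 ÷ 3600 = 21 remainder 2224
Minutes: 2224 ÷ 60 = 37 remainder 4
Seconds: 4


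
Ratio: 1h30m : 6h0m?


Duration 1: 90 minutes
Duration 2: 360 minutes
Ratio = 90:360
GCD = 90
Simplified = 1:4
As a decimal: 1/4 = 0.25

1:4 (0.25)


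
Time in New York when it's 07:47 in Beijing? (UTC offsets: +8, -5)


18:47 (previous day)

Time difference = UTC-5 - UTC+8 = -13 hours
New hour = (7 -13) mod 24
= -6 mod 24 = 18
Minutes unchanged → 18:47; -6 < 0 → previous day


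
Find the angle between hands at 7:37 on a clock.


6.5°

Hour hand = 7×30 + 37×0.5 = 228.5°
Minute hand = 37×6 = 222°
Difference = |228.5 - 222| = 6.5°


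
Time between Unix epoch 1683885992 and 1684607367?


721375 seconds (200.4 hours / 8.35 days)

Difference = 1684607367 - 1683885992 = 721375 seconds
In hours: 721375 / 3600 ≈ 200.4
In days: 721375 / 86400 ≈ 8.35


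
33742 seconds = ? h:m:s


9h 22m 22s

Hours: 33742 ÷ 3600 = 9 remainder 1342
Minutes: 1342 ÷ 60 = 22 remainder 22
Seconds: 22


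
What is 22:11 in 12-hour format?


Hour: 22
22 - 12 = 10 → PM

10:11 PM


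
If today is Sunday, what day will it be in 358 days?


Monday

Start: Sunday (index 6)
(6 + 358) mod 7
= 364 mod 7
= 0
Index 0 → Monday
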